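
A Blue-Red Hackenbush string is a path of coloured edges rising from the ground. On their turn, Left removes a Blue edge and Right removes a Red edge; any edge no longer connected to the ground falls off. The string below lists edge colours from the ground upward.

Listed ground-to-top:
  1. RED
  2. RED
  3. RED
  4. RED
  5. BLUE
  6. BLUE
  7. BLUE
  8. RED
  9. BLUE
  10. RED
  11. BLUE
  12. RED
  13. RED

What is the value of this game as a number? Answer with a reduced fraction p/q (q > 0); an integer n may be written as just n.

-1623/512

R: Left { — }, Right { 0 } => simplest -1
RR: Left { — }, Right { -1,0 } => simplest -2
RRR: Left { — }, Right { -2,-1,0 } => simplest -3
RRRR: Left { — }, Right { -3,-2,-1,0 } => simplest -4
RRRRB: Left { -4 }, Right { -3,-2,-1,0 } => simplest -7/2
RRRRBB: Left { -4,-7/2 }, Right { -3,-2,-1,0 } => simplest -13/4
RRRRBBB: Left { -4,-7/2,-13/4 }, Right { -3,-2,-1,0 } => simplest -25/8
RRRRBBBR: Left { -4,-7/2,-13/4 }, Right { -25/8,-3,-2,-1,0 } => simplest -51/16
RRRRBBBRB: Left { -4,-7/2,-13/4,-51/16 }, Right { -25/8,-3,-2,-1,0 } => simplest -101/32
RRRRBBBRBR: Left { -4,-7/2,-13/4,-51/16 }, Right { -101/32,-25/8,-3,-2,-1,0 } => simplest -203/64
RRRRBBBRBRB: Left { -4,-7/2,-13/4,-51/16,-203/64 }, Right { -101/32,-25/8,-3,-2,-1,0 } => simplest -405/128
RRRRBBBRBRBR: Left { -4,-7/2,-13/4,-51/16,-203/64 }, Right { -405/128,-101/32,-25/8,-3,-2,-1,0 } => simplest -811/256
RRRRBBBRBRBRR: Left { -4,-7/2,-13/4,-51/16,-203/64 }, Right { -811/256,-405/128,-101/32,-25/8,-3,-2,-1,0 } => simplest -1623/512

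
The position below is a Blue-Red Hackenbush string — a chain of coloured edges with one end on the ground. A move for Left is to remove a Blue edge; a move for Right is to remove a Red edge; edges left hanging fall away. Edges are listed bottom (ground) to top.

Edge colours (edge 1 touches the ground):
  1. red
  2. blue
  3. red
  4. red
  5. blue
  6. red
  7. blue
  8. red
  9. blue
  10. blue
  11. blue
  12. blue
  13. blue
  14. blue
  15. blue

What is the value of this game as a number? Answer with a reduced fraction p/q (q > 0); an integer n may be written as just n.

-13569/16384

Prefix values for red blue red red blue red blue red blue blue blue blue blue blue blue via {L|R} + simplicity:
val(r) = { none | 0 } gives -1
val(rb) = { -1 | 0 } gives -1/2
val(rbr) = { -1 | -1/2 0 } gives -3/4
val(rbrr) = { -1 | -3/4 -1/2 0 } gives -7/8
val(rbrrb) = { -1 -7/8 | -3/4 -1/2 0 } gives -13/16
val(rbrrbr) = { -1 -7/8 | -13/16 -3/4 -1/2 0 } gives -27/32
val(rbrrbrb) = { -1 -7/8 -27/32 | -13/16 -3/4 -1/2 0 } gives -53/64
val(rbrrbrbr) = { -1 -7/8 -27/32 | -53/64 -13/16 -3/4 -1/2 0 } gives -107/128
val(rbrrbrbrb) = { -1 -7/8 -27/32 -107/128 | -53/64 -13/16 -3/4 -1/2 0 } gives -213/256
val(rbrrbrbrbb) = { -1 -7/8 -27/32 -107/128 -213/256 | -53/64 -13/16 -3/4 -1/2 0 } gives -425/512
val(rbrrbrbrbbb) = { -1 -7/8 -27/32 -107/128 -213/256 -425/512 | -53/64 -13/16 -3/4 -1/2 0 } gives -849/1024
val(rbrrbrbrbbbb) = { -1 -7/8 -27/32 -107/128 -213/256 -425/512 -849/1024 | -53/64 -13/16 -3/4 -1/2 0 } gives -1697/2048
val(rbrrbrbrbbbbb) = { -1 -7/8 -27/32 -107/128 -213/256 -425/512 -849/1024 -1697/2048 | -53/64 -13/16 -3/4 -1/2 0 } gives -3393/4096
val(rbrrbrbrbbbbbb) = { -1 -7/8 -27/32 -107/128 -213/256 -425/512 -849/1024 -1697/2048 -3393/4096 | -53/64 -13/16 -3/4 -1/2 0 } gives -6785/8192
val(rbrrbrbrbbbbbbb) = { -1 -7/8 -27/32 -107/128 -213/256 -425/512 -849/1024 -1697/2048 -3393/4096 -6785/8192 | -53/64 -13/16 -3/4 -1/2 0 } gives -13569/16384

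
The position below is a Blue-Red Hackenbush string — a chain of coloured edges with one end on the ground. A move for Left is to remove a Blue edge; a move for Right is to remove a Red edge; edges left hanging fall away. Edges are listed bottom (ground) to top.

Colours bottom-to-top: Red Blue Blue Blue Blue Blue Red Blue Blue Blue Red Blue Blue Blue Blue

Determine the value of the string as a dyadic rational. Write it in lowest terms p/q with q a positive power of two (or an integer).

val_1 [R]  L=[—]  R=[0]  → -1
val_2 [RB]  L=[-1]  R=[0]  → -1/2
val_3 [RBB]  L=[-1,-1/2]  R=[0]  → -1/4
val_4 [RBBB]  L=[-1,-1/2,-1/4]  R=[0]  → -1/8
val_5 [RBBBB]  L=[-1,-1/2,-1/4,-1/8]  R=[0]  → -1/16
val_6 [RBBBBB]  L=[-1,-1/2,-1/4,-1/8,-1/16]  R=[0]  → -1/32
val_7 [RBBBBBR]  L=[-1,-1/2,-1/4,-1/8,-1/16]  R=[-1/32,0]  → -3/64
val_8 [RBBBBBRB]  L=[-1,-1/2,-1/4,-1/8,-1/16,-3/64]  R=[-1/32,0]  → -5/128
val_9 [RBBBBBRBB]  L=[-1,-1/2,-1/4,-1/8,-1/16,-3/64,-5/128]  R=[-1/32,0]  → -9/256
val_10 [RBBBBBRBBB]  L=[-1,-1/2,-1/4,-1/8,-1/16,-3/64,-5/128,-9/256]  R=[-1/32,0]  → -17/512
val_11 [RBBBBBRBBBR]  L=[-1,-1/2,-1/4,-1/8,-1/16,-3/64,-5/128,-9/256]  R=[-17/512,-1/32,0]  → -35/1024
val_12 [RBBBBBRBBBRB]  L=[-1,-1/2,-1/4,-1/8,-1/16,-3/64,-5/128,-9/256,-35/1024]  R=[-17/512,-1/32,0]  → -69/2048
val_13 [RBBBBBRBBBRBB]  L=[-1,-1/2,-1/4,-1/8,-1/16,-3/64,-5/128,-9/256,-35/1024,-69/2048]  R=[-17/512,-1/32,0]  → -137/4096
val_14 [RBBBBBRBBBRBBB]  L=[-1,-1/2,-1/4,-1/8,-1/16,-3/64,-5/128,-9/256,-35/1024,-69/2048,-137/4096]  R=[-17/512,-1/32,0]  → -273/8192
val_15 [RBBBBBRBBBRBBBB]  L=[-1,-1/2,-1/4,-1/8,-1/16,-3/64,-5/128,-9/256,-35/1024,-69/2048,-137/4096,-273/8192]  R=[-17/512,-1/32,0]  → -545/16384

-545/16384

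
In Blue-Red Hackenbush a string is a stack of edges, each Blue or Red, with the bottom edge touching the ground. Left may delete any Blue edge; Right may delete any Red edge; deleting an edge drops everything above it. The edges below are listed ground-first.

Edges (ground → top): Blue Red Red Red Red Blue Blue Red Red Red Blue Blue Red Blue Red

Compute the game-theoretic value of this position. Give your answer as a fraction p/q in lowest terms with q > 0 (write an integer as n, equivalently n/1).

Recurse on prefixes of the 15-edge string Blue Red Red Red Red Blue Blue Red Red Red Blue Blue Red Blue Red:
val_1 [B]  L=[0]  R=[·]  so 1
val_2 [BR]  L=[0]  R=[1]  so 1/2
val_3 [BRR]  L=[0]  R=[1/2,1]  so 1/4
val_4 [BRRR]  L=[0]  R=[1/4,1/2,1]  so 1/8
val_5 [BRRRR]  L=[0]  R=[1/8,1/4,1/2,1]  so 1/16
val_6 [BRRRRB]  L=[0,1/16]  R=[1/8,1/4,1/2,1]  so 3/32
val_7 [BRRRRBB]  L=[0,1/16,3/32]  R=[1/8,1/4,1/2,1]  so 7/64
val_8 [BRRRRBBR]  L=[0,1/16,3/32]  R=[7/64,1/8,1/4,1/2,1]  so 13/128
val_9 [BRRRRBBRR]  L=[0,1/16,3/32]  R=[13/128,7/64,1/8,1/4,1/2,1]  so 25/256
val_10 [BRRRRBBRRR]  L=[0,1/16,3/32]  R=[25/256,13/128,7/64,1/8,1/4,1/2,1]  so 49/512
val_11 [BRRRRBBRRRB]  L=[0,1/16,3/32,49/512]  R=[25/256,13/128,7/64,1/8,1/4,1/2,1]  so 99/1024
val_12 [BRRRRBBRRRBB]  L=[0,1/16,3/32,49/512,99/1024]  R=[25/256,13/128,7/64,1/8,1/4,1/2,1]  so 199/2048
val_13 [BRRRRBBRRRBBR]  L=[0,1/16,3/32,49/512,99/1024]  R=[199/2048,25/256,13/128,7/64,1/8,1/4,1/2,1]  so 397/4096
val_14 [BRRRRBBRRRBBRB]  L=[0,1/16,3/32,49/512,99/1024,397/4096]  R=[199/2048,25/256,13/128,7/64,1/8,1/4,1/2,1]  so 795/8192
val_15 [BRRRRBBRRRBBRBR]  L=[0,1/16,3/32,49/512,99/1024,397/4096]  R=[795/8192,199/2048,25/256,13/128,7/64,1/8,1/4,1/2,1]  so 1589/16384

1589/16384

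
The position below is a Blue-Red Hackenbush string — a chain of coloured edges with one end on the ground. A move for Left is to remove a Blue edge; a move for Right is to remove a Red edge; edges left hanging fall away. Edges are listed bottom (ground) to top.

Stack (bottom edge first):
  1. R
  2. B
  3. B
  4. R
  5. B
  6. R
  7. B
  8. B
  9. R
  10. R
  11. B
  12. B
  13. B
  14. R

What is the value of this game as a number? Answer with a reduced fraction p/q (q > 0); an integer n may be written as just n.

-2659/8192

val(R) = {  | 0 } ⇒ -1
val(RB) = { -1 | 0 } ⇒ -1/2
val(RBB) = { -1,-1/2 | 0 } ⇒ -1/4
val(RBBR) = { -1,-1/2 | -1/4,0 } ⇒ -3/8
val(RBBRB) = { -1,-1/2,-3/8 | -1/4,0 } ⇒ -5/16
val(RBBRBR) = { -1,-1/2,-3/8 | -5/16,-1/4,0 } ⇒ -11/32
val(RBBRBRB) = { -1,-1/2,-3/8,-11/32 | -5/16,-1/4,0 } ⇒ -21/64
val(RBBRBRBB) = { -1,-1/2,-3/8,-11/32,-21/64 | -5/16,-1/4,0 } ⇒ -41/128
val(RBBRBRBBR) = { -1,-1/2,-3/8,-11/32,-21/64 | -41/128,-5/16,-1/4,0 } ⇒ -83/256
val(RBBRBRBBRR) = { -1,-1/2,-3/8,-11/32,-21/64 | -83/256,-41/128,-5/16,-1/4,0 } ⇒ -167/512
val(RBBRBRBBRRB) = { -1,-1/2,-3/8,-11/32,-21/64,-167/512 | -83/256,-41/128,-5/16,-1/4,0 } ⇒ -333/1024
val(RBBRBRBBRRBB) = { -1,-1/2,-3/8,-11/32,-21/64,-167/512,-333/1024 | -83/256,-41/128,-5/16,-1/4,0 } ⇒ -665/2048
val(RBBRBRBBRRBBB) = { -1,-1/2,-3/8,-11/32,-21/64,-167/512,-333/1024,-665/2048 | -83/256,-41/128,-5/16,-1/4,0 } ⇒ -1329/4096
val(RBBRBRBBRRBBBR) = { -1,-1/2,-3/8,-11/32,-21/64,-167/512,-333/1024,-665/2048 | -1329/4096,-83/256,-41/128,-5/16,-1/4,0 } ⇒ -2659/8192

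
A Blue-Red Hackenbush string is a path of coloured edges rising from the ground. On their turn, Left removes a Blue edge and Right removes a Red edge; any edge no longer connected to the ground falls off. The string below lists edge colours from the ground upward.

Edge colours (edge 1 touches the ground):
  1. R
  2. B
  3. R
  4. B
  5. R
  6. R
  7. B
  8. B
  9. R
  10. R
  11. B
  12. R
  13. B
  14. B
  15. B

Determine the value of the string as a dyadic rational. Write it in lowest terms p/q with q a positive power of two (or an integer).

R: Left { none }, Right { 0 } -> simplest -1
RB: Left { -1 }, Right { 0 } -> simplest -1/2
RBR: Left { -1 }, Right { -1/2 0 } -> simplest -3/4
RBRB: Left { -1 -3/4 }, Right { -1/2 0 } -> simplest -5/8
RBRBR: Left { -1 -3/4 }, Right { -5/8 -1/2 0 } -> simplest -11/16
RBRBRR: Left { -1 -3/4 }, Right { -11/16 -5/8 -1/2 0 } -> simplest -23/32
RBRBRRB: Left { -1 -3/4 -23/32 }, Right { -11/16 -5/8 -1/2 0 } -> simplest -45/64
RBRBRRBB: Left { -1 -3/4 -23/32 -45/64 }, Right { -11/16 -5/8 -1/2 0 } -> simplest -89/128
RBRBRRBBR: Left { -1 -3/4 -23/32 -45/64 }, Right { -89/128 -11/16 -5/8 -1/2 0 } -> simplest -179/256
RBRBRRBBRR: Left { -1 -3/4 -23/32 -45/64 }, Right { -179/256 -89/128 -11/16 -5/8 -1/2 0 } -> simplest -359/512
RBRBRRBBRRB: Left { -1 -3/4 -23/32 -45/64 -359/512 }, Right { -179/256 -89/128 -11/16 -5/8 -1/2 0 } -> simplest -717/1024
RBRBRRBBRRBR: Left { -1 -3/4 -23/32 -45/64 -359/512 }, Right { -717/1024 -179/256 -89/128 -11/16 -5/8 -1/2 0 } -> simplest -1435/2048
RBRBRRBBRRBRB: Left { -1 -3/4 -23/32 -45/64 -359/512 -1435/2048 }, Right { -717/1024 -179/256 -89/128 -11/16 -5/8 -1/2 0 } -> simplest -2869/4096
RBRBRRBBRRBRBB: Left { -1 -3/4 -23/32 -45/64 -359/512 -1435/2048 -2869/4096 }, Right { -717/1024 -179/256 -89/128 -11/16 -5/8 -1/2 0 } -> simplest -5737/8192
RBRBRRBBRRBRBBB: Left { -1 -3/4 -23/32 -45/64 -359/512 -1435/2048 -2869/4096 -5737/8192 }, Right { -717/1024 -179/256 -89/128 -11/16 -5/8 -1/2 0 } -> simplest -11473/16384

-11473/16384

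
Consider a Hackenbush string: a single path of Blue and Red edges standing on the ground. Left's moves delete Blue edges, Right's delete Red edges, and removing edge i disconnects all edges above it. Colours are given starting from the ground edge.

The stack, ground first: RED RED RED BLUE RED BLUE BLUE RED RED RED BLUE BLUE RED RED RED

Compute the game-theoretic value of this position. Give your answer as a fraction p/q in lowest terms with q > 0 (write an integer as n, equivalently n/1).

1 of 15 · R · max L −∞ · min R 0 → -1
2 of 15 · RR · max L −∞ · min R -1 → -2
3 of 15 · RRR · max L −∞ · min R -2 → -3
4 of 15 · RRRB · max L -3 · min R -2 → -5/2
5 of 15 · RRRBR · max L -3 · min R -5/2 → -11/4
6 of 15 · RRRBRB · max L -11/4 · min R -5/2 → -21/8
7 of 15 · RRRBRBB · max L -21/8 · min R -5/2 → -41/16
8 of 15 · RRRBRBBR · max L -21/8 · min R -41/16 → -83/32
9 of 15 · RRRBRBBRR · max L -21/8 · min R -83/32 → -167/64
10 of 15 · RRRBRBBRRR · max L -21/8 · min R -167/64 → -335/128
11 of 15 · RRRBRBBRRRB · max L -335/128 · min R -167/64 → -669/256
12 of 15 · RRRBRBBRRRBB · max L -669/256 · min R -167/64 → -1337/512
13 of 15 · RRRBRBBRRRBBR · max L -669/256 · min R -1337/512 → -2675/1024
14 of 15 · RRRBRBBRRRBBRR · max L -669/256 · min R -2675/1024 → -5351/2048
15 of 15 · RRRBRBBRRRBBRRR · max L -669/256 · min R -5351/2048 → -10703/4096

-10703/4096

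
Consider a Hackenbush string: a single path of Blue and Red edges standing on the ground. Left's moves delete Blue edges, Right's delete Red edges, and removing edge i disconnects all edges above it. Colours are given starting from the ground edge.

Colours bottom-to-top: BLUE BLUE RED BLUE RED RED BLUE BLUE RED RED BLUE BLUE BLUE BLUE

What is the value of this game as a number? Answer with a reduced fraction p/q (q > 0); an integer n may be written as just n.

Recurse on prefixes of the 14-edge string BLUE BLUE RED BLUE RED RED BLUE BLUE RED RED BLUE BLUE BLUE BLUE:
step 1: add BLUE to get B; options L={ 0 } R={ none } — 1
step 2: add BLUE to get BB; options L={ 0,1 } R={ none } — 2
step 3: add RED to get BBR; options L={ 0,1 } R={ 2 } — 3/2
step 4: add BLUE to get BBRB; options L={ 0,1,3/2 } R={ 2 } — 7/4
step 5: add RED to get BBRBR; options L={ 0,1,3/2 } R={ 7/4,2 } — 13/8
step 6: add RED to get BBRBRR; options L={ 0,1,3/2 } R={ 13/8,7/4,2 } — 25/16
step 7: add BLUE to get BBRBRRB; options L={ 0,1,3/2,25/16 } R={ 13/8,7/4,2 } — 51/32
step 8: add BLUE to get BBRBRRBB; options L={ 0,1,3/2,25/16,51/32 } R={ 13/8,7/4,2 } — 103/64
step 9: add RED to get BBRBRRBBR; options L={ 0,1,3/2,25/16,51/32 } R={ 103/64,13/8,7/4,2 } — 205/128
step 10: add RED to get BBRBRRBBRR; options L={ 0,1,3/2,25/16,51/32 } R={ 205/128,103/64,13/8,7/4,2 } — 409/256
step 11: add BLUE to get BBRBRRBBRRB; options L={ 0,1,3/2,25/16,51/32,409/256 } R={ 205/128,103/64,13/8,7/4,2 } — 819/512
step 12: add BLUE to get BBRBRRBBRRBB; options L={ 0,1,3/2,25/16,51/32,409/256,819/512 } R={ 205/128,103/64,13/8,7/4,2 } — 1639/1024
step 13: add BLUE to get BBRBRRBBRRBBB; options L={ 0,1,3/2,25/16,51/32,409/256,819/512,1639/1024 } R={ 205/128,103/64,13/8,7/4,2 } — 3279/2048
step 14: add BLUE to get BBRBRRBBRRBBBB; options L={ 0,1,3/2,25/16,51/32,409/256,819/512,1639/1024,3279/2048 } R={ 205/128,103/64,13/8,7/4,2 } — 6559/4096

6559/4096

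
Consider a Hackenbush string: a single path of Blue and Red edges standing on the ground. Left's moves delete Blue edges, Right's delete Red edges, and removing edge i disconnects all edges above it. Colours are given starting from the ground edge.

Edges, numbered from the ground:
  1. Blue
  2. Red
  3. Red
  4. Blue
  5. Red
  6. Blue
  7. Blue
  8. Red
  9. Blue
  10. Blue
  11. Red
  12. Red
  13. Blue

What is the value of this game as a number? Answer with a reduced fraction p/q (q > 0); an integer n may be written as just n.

val(B) = { 0 |  } => 1
val(BR) = { 0 | 1 } => 1/2
val(BRR) = { 0 | 1/2 1 } => 1/4
val(BRRB) = { 0 1/4 | 1/2 1 } => 3/8
val(BRRBR) = { 0 1/4 | 3/8 1/2 1 } => 5/16
val(BRRBRB) = { 0 1/4 5/16 | 3/8 1/2 1 } => 11/32
val(BRRBRBB) = { 0 1/4 5/16 11/32 | 3/8 1/2 1 } => 23/64
val(BRRBRBBR) = { 0 1/4 5/16 11/32 | 23/64 3/8 1/2 1 } => 45/128
val(BRRBRBBRB) = { 0 1/4 5/16 11/32 45/128 | 23/64 3/8 1/2 1 } => 91/256
val(BRRBRBBRBB) = { 0 1/4 5/16 11/32 45/128 91/256 | 23/64 3/8 1/2 1 } => 183/512
val(BRRBRBBRBBR) = { 0 1/4 5/16 11/32 45/128 91/256 | 183/512 23/64 3/8 1/2 1 } => 365/1024
val(BRRBRBBRBBRR) = { 0 1/4 5/16 11/32 45/128 91/256 | 365/1024 183/512 23/64 3/8 1/2 1 } => 729/2048
val(BRRBRBBRBBRRB) = { 0 1/4 5/16 11/32 45/128 91/256 729/2048 | 365/1024 183/512 23/64 3/8 1/2 1 } => 1459/4096

1459/4096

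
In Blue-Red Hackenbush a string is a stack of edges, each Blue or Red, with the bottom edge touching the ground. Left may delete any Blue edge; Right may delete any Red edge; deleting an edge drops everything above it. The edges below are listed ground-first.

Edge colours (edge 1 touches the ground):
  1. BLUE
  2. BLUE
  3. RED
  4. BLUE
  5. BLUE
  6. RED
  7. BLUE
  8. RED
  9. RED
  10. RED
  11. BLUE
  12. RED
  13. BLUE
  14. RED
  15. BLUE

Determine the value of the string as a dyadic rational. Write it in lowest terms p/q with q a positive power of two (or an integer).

14891/8192

B: Left { 0 }, Right {  } gives simplest 1
BB: Left { 0 1 }, Right {  } gives simplest 2
BBR: Left { 0 1 }, Right { 2 } gives simplest 3/2
BBRB: Left { 0 1 3/2 }, Right { 2 } gives simplest 7/4
BBRBB: Left { 0 1 3/2 7/4 }, Right { 2 } gives simplest 15/8
BBRBBR: Left { 0 1 3/2 7/4 }, Right { 15/8 2 } gives simplest 29/16
BBRBBRB: Left { 0 1 3/2 7/4 29/16 }, Right { 15/8 2 } gives simplest 59/32
BBRBBRBR: Left { 0 1 3/2 7/4 29/16 }, Right { 59/32 15/8 2 } gives simplest 117/64
BBRBBRBRR: Left { 0 1 3/2 7/4 29/16 }, Right { 117/64 59/32 15/8 2 } gives simplest 233/128
BBRBBRBRRR: Left { 0 1 3/2 7/4 29/16 }, Right { 233/128 117/64 59/32 15/8 2 } gives simplest 465/256
BBRBBRBRRRB: Left { 0 1 3/2 7/4 29/16 465/256 }, Right { 233/128 117/64 59/32 15/8 2 } gives simplest 931/512
BBRBBRBRRRBR: Left { 0 1 3/2 7/4 29/16 465/256 }, Right { 931/512 233/128 117/64 59/32 15/8 2 } gives simplest 1861/1024
BBRBBRBRRRBRB: Left { 0 1 3/2 7/4 29/16 465/256 1861/1024 }, Right { 931/512 233/128 117/64 59/32 15/8 2 } gives simplest 3723/2048
BBRBBRBRRRBRBR: Left { 0 1 3/2 7/4 29/16 465/256 1861/1024 }, Right { 3723/2048 931/512 233/128 117/64 59/32 15/8 2 } gives simplest 7445/4096
BBRBBRBRRRBRBRB: Left { 0 1 3/2 7/4 29/16 465/256 1861/1024 7445/4096 }, Right { 3723/2048 931/512 233/128 117/64 59/32 15/8 2 } gives simplest 14891/8192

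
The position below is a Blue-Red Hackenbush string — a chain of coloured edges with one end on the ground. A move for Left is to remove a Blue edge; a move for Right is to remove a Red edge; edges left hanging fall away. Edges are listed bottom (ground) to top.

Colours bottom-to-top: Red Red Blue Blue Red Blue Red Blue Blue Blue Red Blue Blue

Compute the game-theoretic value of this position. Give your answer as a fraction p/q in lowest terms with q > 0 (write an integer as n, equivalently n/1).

-2697/2048

Build v(s[:k]) for k = 1..13, string s = Red Red Blue Blue Red Blue Red Blue Blue Blue Red Blue Blue.
step 1: add Red to get R; options L={  } R={ 0 } = -1
step 2: add Red to get RR; options L={  } R={ -1; 0 } = -2
step 3: add Blue to get RRB; options L={ -2 } R={ -1; 0 } = -3/2
step 4: add Blue to get RRBB; options L={ -2; -3/2 } R={ -1; 0 } = -5/4
step 5: add Red to get RRBBR; options L={ -2; -3/2 } R={ -5/4; -1; 0 } = -11/8
step 6: add Blue to get RRBBRB; options L={ -2; -3/2; -11/8 } R={ -5/4; -1; 0 } = -21/16
step 7: add Red to get RRBBRBR; options L={ -2; -3/2; -11/8 } R={ -21/16; -5/4; -1; 0 } = -43/32
step 8: add Blue to get RRBBRBRB; options L={ -2; -3/2; -11/8; -43/32 } R={ -21/16; -5/4; -1; 0 } = -85/64
step 9: add Blue to get RRBBRBRBB; options L={ -2; -3/2; -11/8; -43/32; -85/64 } R={ -21/16; -5/4; -1; 0 } = -169/128
step 10: add Blue to get RRBBRBRBBB; options L={ -2; -3/2; -11/8; -43/32; -85/64; -169/128 } R={ -21/16; -5/4; -1; 0 } = -337/256
step 11: add Red to get RRBBRBRBBBR; options L={ -2; -3/2; -11/8; -43/32; -85/64; -169/128 } R={ -337/256; -21/16; -5/4; -1; 0 } = -675/512
step 12: add Blue to get RRBBRBRBBBRB; options L={ -2; -3/2; -11/8; -43/32; -85/64; -169/128; -675/512 } R={ -337/256; -21/16; -5/4; -1; 0 } = -1349/1024
step 13: add Blue to get RRBBRBRBBBRBB; options L={ -2; -3/2; -11/8; -43/32; -85/64; -169/128; -675/512; -1349/1024 } R={ -337/256; -21/16; -5/4; -1; 0 } = -2697/2048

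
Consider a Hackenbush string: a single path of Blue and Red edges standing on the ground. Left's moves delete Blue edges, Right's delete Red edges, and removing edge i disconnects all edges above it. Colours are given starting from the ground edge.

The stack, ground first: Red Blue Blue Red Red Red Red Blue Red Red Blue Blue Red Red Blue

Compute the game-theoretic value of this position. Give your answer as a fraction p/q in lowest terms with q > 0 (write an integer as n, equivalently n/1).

-7885/16384

Prefix values for Red Blue Blue Red Red Red Red Blue Red Red Blue Blue Red Red Blue via {L|R} + simplicity:
R: Left { — }, Right { 0 } gives simplest -1
RB: Left { -1 }, Right { 0 } gives simplest -1/2
RBB: Left { -1; -1/2 }, Right { 0 } gives simplest -1/4
RBBR: Left { -1; -1/2 }, Right { -1/4; 0 } gives simplest -3/8
RBBRR: Left { -1; -1/2 }, Right { -3/8; -1/4; 0 } gives simplest -7/16
RBBRRR: Left { -1; -1/2 }, Right { -7/16; -3/8; -1/4; 0 } gives simplest -15/32
RBBRRRR: Left { -1; -1/2 }, Right { -15/32; -7/16; -3/8; -1/4; 0 } gives simplest -31/64
RBBRRRRB: Left { -1; -1/2; -31/64 }, Right { -15/32; -7/16; -3/8; -1/4; 0 } gives simplest -61/128
RBBRRRRBR: Left { -1; -1/2; -31/64 }, Right { -61/128; -15/32; -7/16; -3/8; -1/4; 0 } gives simplest -123/256
RBBRRRRBRR: Left { -1; -1/2; -31/64 }, Right { -123/256; -61/128; -15/32; -7/16; -3/8; -1/4; 0 } gives simplest -247/512
RBBRRRRBRRB: Left { -1; -1/2; -31/64; -247/512 }, Right { -123/256; -61/128; -15/32; -7/16; -3/8; -1/4; 0 } gives simplest -493/1024
RBBRRRRBRRBB: Left { -1; -1/2; -31/64; -247/512; -493/1024 }, Right { -123/256; -61/128; -15/32; -7/16; -3/8; -1/4; 0 } gives simplest -985/2048
RBBRRRRBRRBBR: Left { -1; -1/2; -31/64; -247/512; -493/1024 }, Right { -985/2048; -123/256; -61/128; -15/32; -7/16; -3/8; -1/4; 0 } gives simplest -1971/4096
RBBRRRRBRRBBRR: Left { -1; -1/2; -31/64; -247/512; -493/1024 }, Right { -1971/4096; -985/2048; -123/256; -61/128; -15/32; -7/16; -3/8; -1/4; 0 } gives simplest -3943/8192
RBBRRRRBRRBBRRB: Left { -1; -1/2; -31/64; -247/512; -493/1024; -3943/8192 }, Right { -1971/4096; -985/2048; -123/256; -61/128; -15/32; -7/16; -3/8; -1/4; 0 } gives simplest -7885/16384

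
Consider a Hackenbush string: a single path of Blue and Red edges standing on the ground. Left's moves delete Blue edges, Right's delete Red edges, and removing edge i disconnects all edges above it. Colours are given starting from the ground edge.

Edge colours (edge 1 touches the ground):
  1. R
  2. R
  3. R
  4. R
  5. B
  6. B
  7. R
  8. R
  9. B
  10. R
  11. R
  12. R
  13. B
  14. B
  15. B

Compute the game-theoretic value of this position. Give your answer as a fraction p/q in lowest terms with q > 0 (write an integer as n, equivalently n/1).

-7025/2048

Build g(s[:k]) for k = 1..15, string s = R R R R B B R R B R R R B B B.
g_1 [R]  L=[·]  R=[0]  so -1
g_2 [RR]  L=[·]  R=[-1 0]  so -2
g_3 [RRR]  L=[·]  R=[-2 -1 0]  so -3
g_4 [RRRR]  L=[·]  R=[-3 -2 -1 0]  so -4
g_5 [RRRRB]  L=[-4]  R=[-3 -2 -1 0]  so -7/2
g_6 [RRRRBB]  L=[-4 -7/2]  R=[-3 -2 -1 0]  so -13/4
g_7 [RRRRBBR]  L=[-4 -7/2]  R=[-13/4 -3 -2 -1 0]  so -27/8
g_8 [RRRRBBRR]  L=[-4 -7/2]  R=[-27/8 -13/4 -3 -2 -1 0]  so -55/16
g_9 [RRRRBBRRB]  L=[-4 -7/2 -55/16]  R=[-27/8 -13/4 -3 -2 -1 0]  so -109/32
g_10 [RRRRBBRRBR]  L=[-4 -7/2 -55/16]  R=[-109/32 -27/8 -13/4 -3 -2 -1 0]  so -219/64
g_11 [RRRRBBRRBRR]  L=[-4 -7/2 -55/16]  R=[-219/64 -109/32 -27/8 -13/4 -3 -2 -1 0]  so -439/128
g_12 [RRRRBBRRBRRR]  L=[-4 -7/2 -55/16]  R=[-439/128 -219/64 -109/32 -27/8 -13/4 -3 -2 -1 0]  so -879/256
g_13 [RRRRBBRRBRRRB]  L=[-4 -7/2 -55/16 -879/256]  R=[-439/128 -219/64 -109/32 -27/8 -13/4 -3 -2 -1 0]  so -1757/512
g_14 [RRRRBBRRBRRRBB]  L=[-4 -7/2 -55/16 -879/256 -1757/512]  R=[-439/128 -219/64 -109/32 -27/8 -13/4 -3 -2 -1 0]  so -3513/1024
g_15 [RRRRBBRRBRRRBBB]  L=[-4 -7/2 -55/16 -879/256 -1757/512 -3513/1024]  R=[-439/128 -219/64 -109/32 -27/8 -13/4 -3 -2 -1 0]  so -7025/2048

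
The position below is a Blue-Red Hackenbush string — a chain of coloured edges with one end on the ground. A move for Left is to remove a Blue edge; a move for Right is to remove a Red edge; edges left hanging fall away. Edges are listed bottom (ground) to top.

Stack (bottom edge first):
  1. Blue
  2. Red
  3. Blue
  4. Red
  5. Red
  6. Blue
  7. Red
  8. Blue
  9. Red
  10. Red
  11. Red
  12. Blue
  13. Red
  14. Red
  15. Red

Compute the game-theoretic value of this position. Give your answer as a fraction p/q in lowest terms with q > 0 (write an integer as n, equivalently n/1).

9489/16384

step 1: add Blue to get B; options L={ 0 } R={ (no moves) } gives 1
step 2: add Red to get BR; options L={ 0 } R={ 1 } gives 1/2
step 3: add Blue to get BRB; options L={ 0, 1/2 } R={ 1 } gives 3/4
step 4: add Red to get BRBR; options L={ 0, 1/2 } R={ 3/4, 1 } gives 5/8
step 5: add Red to get BRBRR; options L={ 0, 1/2 } R={ 5/8, 3/4, 1 } gives 9/16
step 6: add Blue to get BRBRRB; options L={ 0, 1/2, 9/16 } R={ 5/8, 3/4, 1 } gives 19/32
step 7: add Red to get BRBRRBR; options L={ 0, 1/2, 9/16 } R={ 19/32, 5/8, 3/4, 1 } gives 37/64
step 8: add Blue to get BRBRRBRB; options L={ 0, 1/2, 9/16, 37/64 } R={ 19/32, 5/8, 3/4, 1 } gives 75/128
step 9: add Red to get BRBRRBRBR; options L={ 0, 1/2, 9/16, 37/64 } R={ 75/128, 19/32, 5/8, 3/4, 1 } gives 149/256
step 10: add Red to get BRBRRBRBRR; options L={ 0, 1/2, 9/16, 37/64 } R={ 149/256, 75/128, 19/32, 5/8, 3/4, 1 } gives 297/512
step 11: add Red to get BRBRRBRBRRR; options L={ 0, 1/2, 9/16, 37/64 } R={ 297/512, 149/256, 75/128, 19/32, 5/8, 3/4, 1 } gives 593/1024
step 12: add Blue to get BRBRRBRBRRRB; options L={ 0, 1/2, 9/16, 37/64, 593/1024 } R={ 297/512, 149/256, 75/128, 19/32, 5/8, 3/4, 1 } gives 1187/2048
step 13: add Red to get BRBRRBRBRRRBR; options L={ 0, 1/2, 9/16, 37/64, 593/1024 } R={ 1187/2048, 297/512, 149/256, 75/128, 19/32, 5/8, 3/4, 1 } gives 2373/4096
step 14: add Red to get BRBRRBRBRRRBRR; options L={ 0, 1/2, 9/16, 37/64, 593/1024 } R={ 2373/4096, 1187/2048, 297/512, 149/256, 75/128, 19/32, 5/8, 3/4, 1 } gives 4745/8192
step 15: add Red to get BRBRRBRBRRRBRRR; options L={ 0, 1/2, 9/16, 37/64, 593/1024 } R={ 4745/8192, 2373/4096, 1187/2048, 297/512, 149/256, 75/128, 19/32, 5/8, 3/4, 1 } gives 9489/16384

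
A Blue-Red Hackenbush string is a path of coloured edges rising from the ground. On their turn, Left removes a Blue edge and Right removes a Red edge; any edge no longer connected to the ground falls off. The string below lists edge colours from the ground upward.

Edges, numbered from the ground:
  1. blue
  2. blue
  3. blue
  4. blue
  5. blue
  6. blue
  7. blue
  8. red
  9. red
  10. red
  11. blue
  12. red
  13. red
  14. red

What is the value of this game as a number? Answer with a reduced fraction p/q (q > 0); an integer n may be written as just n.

Recurse on prefixes of the 14-edge string blue blue blue blue blue blue blue red red red blue red red red:
G_1 [b]  L=[0]  R=[(no moves)]  => 1
G_2 [bb]  L=[0 1]  R=[(no moves)]  => 2
G_3 [bbb]  L=[0 1 2]  R=[(no moves)]  => 3
G_4 [bbbb]  L=[0 1 2 3]  R=[(no moves)]  => 4
G_5 [bbbbb]  L=[0 1 2 3 4]  R=[(no moves)]  => 5
G_6 [bbbbbb]  L=[0 1 2 3 4 5]  R=[(no moves)]  => 6
G_7 [bbbbbbb]  L=[0 1 2 3 4 5 6]  R=[(no moves)]  => 7
G_8 [bbbbbbbr]  L=[0 1 2 3 4 5 6]  R=[7]  => 13/2
G_9 [bbbbbbbrr]  L=[0 1 2 3 4 5 6]  R=[13/2 7]  => 25/4
G_10 [bbbbbbbrrr]  L=[0 1 2 3 4 5 6]  R=[25/4 13/2 7]  => 49/8
G_11 [bbbbbbbrrrb]  L=[0 1 2 3 4 5 6 49/8]  R=[25/4 13/2 7]  => 99/16
G_12 [bbbbbbbrrrbr]  L=[0 1 2 3 4 5 6 49/8]  R=[99/16 25/4 13/2 7]  => 197/32
G_13 [bbbbbbbrrrbrr]  L=[0 1 2 3 4 5 6 49/8]  R=[197/32 99/16 25/4 13/2 7]  => 393/64
G_14 [bbbbbbbrrrbrrr]  L=[0 1 2 3 4 5 6 49/8]  R=[393/64 197/32 99/16 25/4 13/2 7]  => 785/128

785/128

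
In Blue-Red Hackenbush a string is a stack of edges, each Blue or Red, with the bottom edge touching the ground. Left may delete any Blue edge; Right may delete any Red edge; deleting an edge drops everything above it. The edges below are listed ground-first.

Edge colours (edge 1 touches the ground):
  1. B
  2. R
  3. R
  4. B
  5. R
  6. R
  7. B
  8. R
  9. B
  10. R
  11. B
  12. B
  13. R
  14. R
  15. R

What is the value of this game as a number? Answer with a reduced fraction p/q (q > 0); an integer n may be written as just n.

Prefix values for B R R B R R B R B R B B R R R via {L|R} + simplicity:
edge 1 of 15 (B): { 0 | · } gives 1
edge 2 of 15 (R): { 0 | 1 } gives 1/2
edge 3 of 15 (R): { 0 | 1/2 1 } gives 1/4
edge 4 of 15 (B): { 0 1/4 | 1/2 1 } gives 3/8
edge 5 of 15 (R): { 0 1/4 | 3/8 1/2 1 } gives 5/16
edge 6 of 15 (R): { 0 1/4 | 5/16 3/8 1/2 1 } gives 9/32
edge 7 of 15 (B): { 0 1/4 9/32 | 5/16 3/8 1/2 1 } gives 19/64
edge 8 of 15 (R): { 0 1/4 9/32 | 19/64 5/16 3/8 1/2 1 } gives 37/128
edge 9 of 15 (B): { 0 1/4 9/32 37/128 | 19/64 5/16 3/8 1/2 1 } gives 75/256
edge 10 of 15 (R): { 0 1/4 9/32 37/128 | 75/256 19/64 5/16 3/8 1/2 1 } gives 149/512
edge 11 of 15 (B): { 0 1/4 9/32 37/128 149/512 | 75/256 19/64 5/16 3/8 1/2 1 } gives 299/1024
edge 12 of 15 (B): { 0 1/4 9/32 37/128 149/512 299/1024 | 75/256 19/64 5/16 3/8 1/2 1 } gives 599/2048
edge 13 of 15 (R): { 0 1/4 9/32 37/128 149/512 299/1024 | 599/2048 75/256 19/64 5/16 3/8 1/2 1 } gives 1197/4096
edge 14 of 15 (R): { 0 1/4 9/32 37/128 149/512 299/1024 | 1197/4096 599/2048 75/256 19/64 5/16 3/8 1/2 1 } gives 2393/8192
edge 15 of 15 (R): { 0 1/4 9/32 37/128 149/512 299/1024 | 2393/8192 1197/4096 599/2048 75/256 19/64 5/16 3/8 1/2 1 } gives 4785/16384

4785/16384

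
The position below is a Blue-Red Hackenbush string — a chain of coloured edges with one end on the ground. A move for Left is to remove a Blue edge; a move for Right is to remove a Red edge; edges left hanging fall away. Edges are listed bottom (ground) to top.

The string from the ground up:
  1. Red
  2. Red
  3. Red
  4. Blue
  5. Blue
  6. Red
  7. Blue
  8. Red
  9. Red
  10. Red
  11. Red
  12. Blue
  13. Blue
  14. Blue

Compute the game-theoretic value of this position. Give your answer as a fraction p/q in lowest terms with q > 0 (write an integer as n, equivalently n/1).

edge 1 of 14 (Red): { ∅ | 0 } — -1
edge 2 of 14 (Red): { ∅ | -1, 0 } — -2
edge 3 of 14 (Red): { ∅ | -2, -1, 0 } — -3
edge 4 of 14 (Blue): { -3 | -2, -1, 0 } — -5/2
edge 5 of 14 (Blue): { -3, -5/2 | -2, -1, 0 } — -9/4
edge 6 of 14 (Red): { -3, -5/2 | -9/4, -2, -1, 0 } — -19/8
edge 7 of 14 (Blue): { -3, -5/2, -19/8 | -9/4, -2, -1, 0 } — -37/16
edge 8 of 14 (Red): { -3, -5/2, -19/8 | -37/16, -9/4, -2, -1, 0 } — -75/32
edge 9 of 14 (Red): { -3, -5/2, -19/8 | -75/32, -37/16, -9/4, -2, -1, 0 } — -151/64
edge 10 of 14 (Red): { -3, -5/2, -19/8 | -151/64, -75/32, -37/16, -9/4, -2, -1, 0 } — -303/128
edge 11 of 14 (Red): { -3, -5/2, -19/8 | -303/128, -151/64, -75/32, -37/16, -9/4, -2, -1, 0 } — -607/256
edge 12 of 14 (Blue): { -3, -5/2, -19/8, -607/256 | -303/128, -151/64, -75/32, -37/16, -9/4, -2, -1, 0 } — -1213/512
edge 13 of 14 (Blue): { -3, -5/2, -19/8, -607/256, -1213/512 | -303/128, -151/64, -75/32, -37/16, -9/4, -2, -1, 0 } — -2425/1024
edge 14 of 14 (Blue): { -3, -5/2, -19/8, -607/256, -1213/512, -2425/1024 | -303/128, -151/64, -75/32, -37/16, -9/4, -2, -1, 0 } — -4849/2048

-4849/2048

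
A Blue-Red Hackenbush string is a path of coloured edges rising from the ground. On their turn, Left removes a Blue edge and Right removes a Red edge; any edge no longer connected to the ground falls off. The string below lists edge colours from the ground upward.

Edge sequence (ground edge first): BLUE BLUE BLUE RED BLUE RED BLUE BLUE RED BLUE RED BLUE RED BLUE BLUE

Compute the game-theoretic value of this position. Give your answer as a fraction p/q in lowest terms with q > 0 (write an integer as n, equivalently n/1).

Build v(s[:k]) for k = 1..15, string s = BLUE BLUE BLUE RED BLUE RED BLUE BLUE RED BLUE RED BLUE RED BLUE BLUE.
1 of 15 · B · max L 0 · min R +∞ so 1
2 of 15 · BB · max L 1 · min R +∞ so 2
3 of 15 · BBB · max L 2 · min R +∞ so 3
4 of 15 · BBBR · max L 2 · min R 3 so 5/2
5 of 15 · BBBRB · max L 5/2 · min R 3 so 11/4
6 of 15 · BBBRBR · max L 5/2 · min R 11/4 so 21/8
7 of 15 · BBBRBRB · max L 21/8 · min R 11/4 so 43/16
8 of 15 · BBBRBRBB · max L 43/16 · min R 11/4 so 87/32
9 of 15 · BBBRBRBBR · max L 43/16 · min R 87/32 so 173/64
10 of 15 · BBBRBRBBRB · max L 173/64 · min R 87/32 so 347/128
11 of 15 · BBBRBRBBRBR · max L 173/64 · min R 347/128 so 693/256
12 of 15 · BBBRBRBBRBRB · max L 693/256 · min R 347/128 so 1387/512
13 of 15 · BBBRBRBBRBRBR · max L 693/256 · min R 1387/512 so 2773/1024
14 of 15 · BBBRBRBBRBRBRB · max L 2773/1024 · min R 1387/512 so 5547/2048
15 of 15 · BBBRBRBBRBRBRBB · max L 5547/2048 · min R 1387/512 so 11095/4096

11095/4096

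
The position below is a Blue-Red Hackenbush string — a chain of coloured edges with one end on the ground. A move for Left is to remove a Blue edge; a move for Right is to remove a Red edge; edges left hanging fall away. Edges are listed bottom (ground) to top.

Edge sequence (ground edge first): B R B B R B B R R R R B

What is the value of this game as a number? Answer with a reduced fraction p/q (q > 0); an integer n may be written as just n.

B: Left { 0 }, Right { · } — simplest 1
BR: Left { 0 }, Right { 1 } — simplest 1/2
BRB: Left { 0, 1/2 }, Right { 1 } — simplest 3/4
BRBB: Left { 0, 1/2, 3/4 }, Right { 1 } — simplest 7/8
BRBBR: Left { 0, 1/2, 3/4 }, Right { 7/8, 1 } — simplest 13/16
BRBBRB: Left { 0, 1/2, 3/4, 13/16 }, Right { 7/8, 1 } — simplest 27/32
BRBBRBB: Left { 0, 1/2, 3/4, 13/16, 27/32 }, Right { 7/8, 1 } — simplest 55/64
BRBBRBBR: Left { 0, 1/2, 3/4, 13/16, 27/32 }, Right { 55/64, 7/8, 1 } — simplest 109/128
BRBBRBBRR: Left { 0, 1/2, 3/4, 13/16, 27/32 }, Right { 109/128, 55/64, 7/8, 1 } — simplest 217/256
BRBBRBBRRR: Left { 0, 1/2, 3/4, 13/16, 27/32 }, Right { 217/256, 109/128, 55/64, 7/8, 1 } — simplest 433/512
BRBBRBBRRRR: Left { 0, 1/2, 3/4, 13/16, 27/32 }, Right { 433/512, 217/256, 109/128, 55/64, 7/8, 1 } — simplest 865/1024
BRBBRBBRRRRB: Left { 0, 1/2, 3/4, 13/16, 27/32, 865/1024 }, Right { 433/512, 217/256, 109/128, 55/64, 7/8, 1 } — simplest 1731/2048

1731/2048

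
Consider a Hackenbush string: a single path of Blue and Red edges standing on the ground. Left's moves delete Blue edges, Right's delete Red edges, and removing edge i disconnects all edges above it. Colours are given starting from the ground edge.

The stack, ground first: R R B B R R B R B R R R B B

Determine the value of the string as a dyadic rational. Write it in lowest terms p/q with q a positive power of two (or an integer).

Build val(s[:k]) for k = 1..14, string s = R R B B R R B R B R R R B B.
val_1 [R]  L=[none]  R=[0]  gives -1
val_2 [RR]  L=[none]  R=[-1; 0]  gives -2
val_3 [RRB]  L=[-2]  R=[-1; 0]  gives -3/2
val_4 [RRBB]  L=[-2; -3/2]  R=[-1; 0]  gives -5/4
val_5 [RRBBR]  L=[-2; -3/2]  R=[-5/4; -1; 0]  gives -11/8
val_6 [RRBBRR]  L=[-2; -3/2]  R=[-11/8; -5/4; -1; 0]  gives -23/16
val_7 [RRBBRRB]  L=[-2; -3/2; -23/16]  R=[-11/8; -5/4; -1; 0]  gives -45/32
val_8 [RRBBRRBR]  L=[-2; -3/2; -23/16]  R=[-45/32; -11/8; -5/4; -1; 0]  gives -91/64
val_9 [RRBBRRBRB]  L=[-2; -3/2; -23/16; -91/64]  R=[-45/32; -11/8; -5/4; -1; 0]  gives -181/128
val_10 [RRBBRRBRBR]  L=[-2; -3/2; -23/16; -91/64]  R=[-181/128; -45/32; -11/8; -5/4; -1; 0]  gives -363/256
val_11 [RRBBRRBRBRR]  L=[-2; -3/2; -23/16; -91/64]  R=[-363/256; -181/128; -45/32; -11/8; -5/4; -1; 0]  gives -727/512
val_12 [RRBBRRBRBRRR]  L=[-2; -3/2; -23/16; -91/64]  R=[-727/512; -363/256; -181/128; -45/32; -11/8; -5/4; -1; 0]  gives -1455/1024
val_13 [RRBBRRBRBRRRB]  L=[-2; -3/2; -23/16; -91/64; -1455/1024]  R=[-727/512; -363/256; -181/128; -45/32; -11/8; -5/4; -1; 0]  gives -2909/2048
val_14 [RRBBRRBRBRRRBB]  L=[-2; -3/2; -23/16; -91/64; -1455/1024; -2909/2048]  R=[-727/512; -363/256; -181/128; -45/32; -11/8; -5/4; -1; 0]  gives -5817/4096

-5817/4096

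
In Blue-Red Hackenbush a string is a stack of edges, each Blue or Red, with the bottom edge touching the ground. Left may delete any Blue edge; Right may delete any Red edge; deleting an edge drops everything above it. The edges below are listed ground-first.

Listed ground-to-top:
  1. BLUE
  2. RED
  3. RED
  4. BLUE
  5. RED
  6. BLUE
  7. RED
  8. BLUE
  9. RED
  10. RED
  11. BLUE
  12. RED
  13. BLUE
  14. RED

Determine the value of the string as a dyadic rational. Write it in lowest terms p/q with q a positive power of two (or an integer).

Prefix values for BLUE RED RED BLUE RED BLUE RED BLUE RED RED BLUE RED BLUE RED via {L|R} + simplicity:
B: Left { 0 }, Right { — } → simplest 1
BR: Left { 0 }, Right { 1 } → simplest 1/2
BRR: Left { 0 }, Right { 1/2, 1 } → simplest 1/4
BRRB: Left { 0, 1/4 }, Right { 1/2, 1 } → simplest 3/8
BRRBR: Left { 0, 1/4 }, Right { 3/8, 1/2, 1 } → simplest 5/16
BRRBRB: Left { 0, 1/4, 5/16 }, Right { 3/8, 1/2, 1 } → simplest 11/32
BRRBRBR: Left { 0, 1/4, 5/16 }, Right { 11/32, 3/8, 1/2, 1 } → simplest 21/64
BRRBRBRB: Left { 0, 1/4, 5/16, 21/64 }, Right { 11/32, 3/8, 1/2, 1 } → simplest 43/128
BRRBRBRBR: Left { 0, 1/4, 5/16, 21/64 }, Right { 43/128, 11/32, 3/8, 1/2, 1 } → simplest 85/256
BRRBRBRBRR: Left { 0, 1/4, 5/16, 21/64 }, Right { 85/256, 43/128, 11/32, 3/8, 1/2, 1 } → simplest 169/512
BRRBRBRBRRB: Left { 0, 1/4, 5/16, 21/64, 169/512 }, Right { 85/256, 43/128, 11/32, 3/8, 1/2, 1 } → simplest 339/1024
BRRBRBRBRRBR: Left { 0, 1/4, 5/16, 21/64, 169/512 }, Right { 339/1024, 85/256, 43/128, 11/32, 3/8, 1/2, 1 } → simplest 677/2048
BRRBRBRBRRBRB: Left { 0, 1/4, 5/16, 21/64, 169/512, 677/2048 }, Right { 339/1024, 85/256, 43/128, 11/32, 3/8, 1/2, 1 } → simplest 1355/4096
BRRBRBRBRRBRBR: Left { 0, 1/4, 5/16, 21/64, 169/512, 677/2048 }, Right { 1355/4096, 339/1024, 85/256, 43/128, 11/32, 3/8, 1/2, 1 } → simplest 2709/8192

2709/8192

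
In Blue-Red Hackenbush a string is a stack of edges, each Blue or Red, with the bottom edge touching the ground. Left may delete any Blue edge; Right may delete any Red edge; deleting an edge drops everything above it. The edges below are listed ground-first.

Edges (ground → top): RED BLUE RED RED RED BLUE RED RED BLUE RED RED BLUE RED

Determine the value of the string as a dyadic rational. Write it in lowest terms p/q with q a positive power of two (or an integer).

-3803/4096

Build val(s[:k]) for k = 1..13, string s = RED BLUE RED RED RED BLUE RED RED BLUE RED RED BLUE RED.
1 of 13 · R · max L −∞ · min R 0 => -1
2 of 13 · RB · max L -1 · min R 0 => -1/2
3 of 13 · RBR · max L -1 · min R -1/2 => -3/4
4 of 13 · RBRR · max L -1 · min R -3/4 => -7/8
5 of 13 · RBRRR · max L -1 · min R -7/8 => -15/16
6 of 13 · RBRRRB · max L -15/16 · min R -7/8 => -29/32
7 of 13 · RBRRRBR · max L -15/16 · min R -29/32 => -59/64
8 of 13 · RBRRRBRR · max L -15/16 · min R -59/64 => -119/128
9 of 13 · RBRRRBRRB · max L -119/128 · min R -59/64 => -237/256
10 of 13 · RBRRRBRRBR · max L -119/128 · min R -237/256 => -475/512
11 of 13 · RBRRRBRRBRR · max L -119/128 · min R -475/512 => -951/1024
12 of 13 · RBRRRBRRBRRB · max L -951/1024 · min R -475/512 => -1901/2048
13 of 13 · RBRRRBRRBRRBR · max L -951/1024 · min R -1901/2048 => -3803/4096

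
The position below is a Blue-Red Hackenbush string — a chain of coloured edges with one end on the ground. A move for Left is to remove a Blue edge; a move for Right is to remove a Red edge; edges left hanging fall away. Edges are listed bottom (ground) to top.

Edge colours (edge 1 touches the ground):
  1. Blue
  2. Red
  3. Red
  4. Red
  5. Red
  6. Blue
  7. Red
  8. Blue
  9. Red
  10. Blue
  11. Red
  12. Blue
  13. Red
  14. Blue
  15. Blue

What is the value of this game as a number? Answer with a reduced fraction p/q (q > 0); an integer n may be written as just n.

edge 1 of 15 (Blue): { 0 | · } => 1
edge 2 of 15 (Red): { 0 | 1 } => 1/2
edge 3 of 15 (Red): { 0 | 1/2,1 } => 1/4
edge 4 of 15 (Red): { 0 | 1/4,1/2,1 } => 1/8
edge 5 of 15 (Red): { 0 | 1/8,1/4,1/2,1 } => 1/16
edge 6 of 15 (Blue): { 0,1/16 | 1/8,1/4,1/2,1 } => 3/32
edge 7 of 15 (Red): { 0,1/16 | 3/32,1/8,1/4,1/2,1 } => 5/64
edge 8 of 15 (Blue): { 0,1/16,5/64 | 3/32,1/8,1/4,1/2,1 } => 11/128
edge 9 of 15 (Red): { 0,1/16,5/64 | 11/128,3/32,1/8,1/4,1/2,1 } => 21/256
edge 10 of 15 (Blue): { 0,1/16,5/64,21/256 | 11/128,3/32,1/8,1/4,1/2,1 } => 43/512
edge 11 of 15 (Red): { 0,1/16,5/64,21/256 | 43/512,11/128,3/32,1/8,1/4,1/2,1 } => 85/1024
edge 12 of 15 (Blue): { 0,1/16,5/64,21/256,85/1024 | 43/512,11/128,3/32,1/8,1/4,1/2,1 } => 171/2048
edge 13 of 15 (Red): { 0,1/16,5/64,21/256,85/1024 | 171/2048,43/512,11/128,3/32,1/8,1/4,1/2,1 } => 341/4096
edge 14 of 15 (Blue): { 0,1/16,5/64,21/256,85/1024,341/4096 | 171/2048,43/512,11/128,3/32,1/8,1/4,1/2,1 } => 683/8192
edge 15 of 15 (Blue): { 0,1/16,5/64,21/256,85/1024,341/4096,683/8192 | 171/2048,43/512,11/128,3/32,1/8,1/4,1/2,1 } => 1367/16384

1367/16384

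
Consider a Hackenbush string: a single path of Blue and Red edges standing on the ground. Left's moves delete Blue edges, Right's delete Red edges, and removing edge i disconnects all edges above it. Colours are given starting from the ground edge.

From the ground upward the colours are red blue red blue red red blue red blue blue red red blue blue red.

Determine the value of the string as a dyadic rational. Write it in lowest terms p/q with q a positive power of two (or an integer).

-11571/16384

Recurse on prefixes of the 15-edge string red blue red blue red red blue red blue blue red red blue blue red:
edge 1 of 15 (red): { · | 0 } = -1
edge 2 of 15 (blue): { -1 | 0 } = -1/2
edge 3 of 15 (red): { -1 | -1/2,0 } = -3/4
edge 4 of 15 (blue): { -1,-3/4 | -1/2,0 } = -5/8
edge 5 of 15 (red): { -1,-3/4 | -5/8,-1/2,0 } = -11/16
edge 6 of 15 (red): { -1,-3/4 | -11/16,-5/8,-1/2,0 } = -23/32
edge 7 of 15 (blue): { -1,-3/4,-23/32 | -11/16,-5/8,-1/2,0 } = -45/64
edge 8 of 15 (red): { -1,-3/4,-23/32 | -45/64,-11/16,-5/8,-1/2,0 } = -91/128
edge 9 of 15 (blue): { -1,-3/4,-23/32,-91/128 | -45/64,-11/16,-5/8,-1/2,0 } = -181/256
edge 10 of 15 (blue): { -1,-3/4,-23/32,-91/128,-181/256 | -45/64,-11/16,-5/8,-1/2,0 } = -361/512
edge 11 of 15 (red): { -1,-3/4,-23/32,-91/128,-181/256 | -361/512,-45/64,-11/16,-5/8,-1/2,0 } = -723/1024
edge 12 of 15 (red): { -1,-3/4,-23/32,-91/128,-181/256 | -723/1024,-361/512,-45/64,-11/16,-5/8,-1/2,0 } = -1447/2048
edge 13 of 15 (blue): { -1,-3/4,-23/32,-91/128,-181/256,-1447/2048 | -723/1024,-361/512,-45/64,-11/16,-5/8,-1/2,0 } = -2893/4096
edge 14 of 15 (blue): { -1,-3/4,-23/32,-91/128,-181/256,-1447/2048,-2893/4096 | -723/1024,-361/512,-45/64,-11/16,-5/8,-1/2,0 } = -5785/8192
edge 15 of 15 (red): { -1,-3/4,-23/32,-91/128,-181/256,-1447/2048,-2893/4096 | -5785/8192,-723/1024,-361/512,-45/64,-11/16,-5/8,-1/2,0 } = -11571/16384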